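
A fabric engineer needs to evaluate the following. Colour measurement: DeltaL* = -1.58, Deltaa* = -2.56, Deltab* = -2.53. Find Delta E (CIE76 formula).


Formula: Delta E = sqrt(dL*^2 + da*^2 + db*^2)
Step 1: dL*^2 = (-1.58)^2 = 2.4964
Step 2: da*^2 = (-2.56)^2 = 6.5536
Step 3: db*^2 = (-2.53)^2 = 6.4009
Step 4: Sum = 2.4964 + 6.5536 + 6.4009 = 15.4509
Step 5: Delta E = sqrt(15.4509) = 3.93

3.93 Delta E


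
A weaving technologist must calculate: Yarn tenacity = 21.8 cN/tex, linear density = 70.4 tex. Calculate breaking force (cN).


Formula: Breaking force = Tenacity * Linear density
F = 21.8 cN/tex * 70.4 tex
F = 1534.72 cN

1534.72 cN


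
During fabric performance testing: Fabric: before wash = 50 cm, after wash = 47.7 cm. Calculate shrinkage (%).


Formula: Shrinkage% = ((L_before - L_after) / L_before) * 100
Step 1: Shrinkage = 50 - 47.7 = 2.3 cm
Step 2: Shrinkage% = (2.3 / 50) * 100
Step 3: Shrinkage% = 0.046 * 100 = 4.6%

4.6%


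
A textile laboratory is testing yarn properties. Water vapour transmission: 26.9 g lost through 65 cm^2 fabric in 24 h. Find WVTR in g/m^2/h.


Formula: WVTR = mass_loss / (area * time)
Step 1: Convert area: 65 cm^2 = 0.0065 m^2
Step 2: WVTR = 26.9 g / (0.0065 m^2 * 24 h)
Step 3: WVTR = 26.9 / 0.156 = 172.4 g/m^2/h

172.4 g/m^2/h


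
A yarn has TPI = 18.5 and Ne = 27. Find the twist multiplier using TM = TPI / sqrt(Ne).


Formula: TM = TPI / sqrt(Ne)
Step 1: sqrt(Ne) = sqrt(27) = 5.1962
Step 2: TM = 18.5 / 5.1962 = 3.56

3.56 TM


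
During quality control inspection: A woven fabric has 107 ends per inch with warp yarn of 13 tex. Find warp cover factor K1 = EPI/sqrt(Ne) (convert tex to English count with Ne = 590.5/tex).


Formula: K1 = EPI / sqrt(Ne), with Ne = 590.5 / tex_warp
Step 1: Ne = 590.5 / 13 = 45.423
Step 2: sqrt(Ne) = sqrt(45.423) = 6.7397
Step 3: K1 = 107 / 6.7397 = 15.9

15.9


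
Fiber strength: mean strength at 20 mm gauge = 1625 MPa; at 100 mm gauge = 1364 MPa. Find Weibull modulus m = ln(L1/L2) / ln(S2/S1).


Formula: m = ln(L1/L2) / ln(S2/S1)
Step 1: ln(L1/L2) = ln(20/100) = -1.60944
Step 2: S2/S1 = 1364/1625 = 0.83938
Step 3: ln(S2/S1) = ln(0.83938) = -0.17509
Step 4: m = -1.60944 / -0.17509 = 9.19

9.19 (Weibull m)


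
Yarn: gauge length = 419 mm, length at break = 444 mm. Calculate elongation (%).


Formula: Elongation (%) = ((L_break - L0) / L0) * 100
Step 1: Extension = 444 - 419 = 25 mm
Step 2: Elongation = (25 / 419) * 100
Step 3: Elongation = 0.059666 * 100 = 5.9666% ≈ 6.0%

6.0%


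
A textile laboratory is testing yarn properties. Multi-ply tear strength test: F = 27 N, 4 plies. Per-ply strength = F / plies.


Formula: Per-ply strength = Total force / Number of plies
Per-ply = 27 N / 4
Per-ply = 6.75 N

6.75 N


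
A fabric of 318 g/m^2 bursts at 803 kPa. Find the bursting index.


Formula: Bursting Index = Bursting Strength / Fabric GSM
BI = 803 kPa / 318 g/m^2
BI = 2.525 kPa/(g/m^2)

2.525 kPa/(g/m^2)


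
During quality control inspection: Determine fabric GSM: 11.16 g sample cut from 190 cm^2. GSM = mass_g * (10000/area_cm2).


Formula: GSM = mass_g / area_m2
Step 1: Convert area: 190 cm^2 = 190 / 10000 = 0.019 m^2
Step 2: GSM = 11.16 g / 0.019 m^2 = 587.4 g/m^2

587.4 g/m^2


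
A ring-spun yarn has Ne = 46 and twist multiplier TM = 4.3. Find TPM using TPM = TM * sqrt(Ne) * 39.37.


Formula: TPM = TM * sqrt(Ne) * 39.37
Step 1: sqrt(Ne) = sqrt(46) = 6.7823
Step 2: TM * sqrt(Ne) = 4.3 * 6.7823 = 29.1639
Step 3: TPM = 29.1639 * 39.37 = 1148 twists/m

1148 twists/m


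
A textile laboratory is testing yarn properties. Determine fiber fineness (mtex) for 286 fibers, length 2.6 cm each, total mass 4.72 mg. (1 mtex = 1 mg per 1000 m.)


Formula: fineness (mtex) = mass (mg) / total length (km) = (mass_mg / total_length_m) * 1000
Step 1: Convert fiber length: 2.6 cm = 0.026 m
Step 2: Total fiber length = 286 * 0.026 = 7.436 m
Step 3: Linear density = 4.72 mg / 7.436 m = 0.6347 mg/m
Step 4: fineness = 0.6347 * 1000 = 634.7 mtex

634.7 mtex


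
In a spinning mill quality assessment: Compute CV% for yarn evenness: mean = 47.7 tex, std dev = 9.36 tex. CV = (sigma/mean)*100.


Formula: CV% = (standard deviation / mean) * 100
Step 1: Ratio = 9.36 / 47.7 = 0.196226
Step 2: CV% = 0.196226 * 100 = 19.6226% ≈ 19.6%

19.6%


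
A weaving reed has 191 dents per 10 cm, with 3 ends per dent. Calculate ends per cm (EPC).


Formula: EPC = (dents per 10 cm * ends per dent) / 10
Step 1: Total ends per 10 cm = 191 * 3 = 573
Step 2: EPC = 573 / 10 = 57.3 ends/cm

57.3 ends/cm


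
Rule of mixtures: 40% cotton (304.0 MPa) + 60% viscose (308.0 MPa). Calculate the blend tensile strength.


Formula: Blend property = (fraction_A * property_A) + (fraction_B * property_B)
Step 1: Contribution A = 40/100 * 304.0 MPa = 121.6 MPa
Step 2: Contribution B = 60/100 * 308.0 MPa = 184.8 MPa
Step 3: Blend tensile strength = 121.6 + 184.8 = 306.4 MPa

306.4 MPa


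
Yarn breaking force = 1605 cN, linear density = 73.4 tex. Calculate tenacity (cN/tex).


Formula: Tenacity = Breaking force / Linear density
Tenacity = 1605 cN / 73.4 tex
Tenacity = 21.87 cN/tex

21.87 cN/tex


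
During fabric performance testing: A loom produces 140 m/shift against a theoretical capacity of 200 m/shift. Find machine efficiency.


Formula: Efficiency% = (Actual output / Theoretical output) * 100
Efficiency% = (140 / 200) * 100
Efficiency% = 0.7 * 100 = 70.0%

70.0%


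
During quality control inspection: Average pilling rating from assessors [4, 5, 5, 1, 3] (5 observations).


Formula: Mean = sum / count
Sum = 4 + 5 + 5 + 1 + 3 = 18
Mean = 18 / 5 = 3.6

3.6


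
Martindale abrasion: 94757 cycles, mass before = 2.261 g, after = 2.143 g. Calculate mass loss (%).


Formula: Mass loss% = ((m_before - m_after) / m_before) * 100
Step 1: Mass loss = 2.261 - 2.143 = 0.118 g
Step 2: Ratio = 0.118 / 2.261 = 0.0521893
Step 3: Mass loss% = 0.0521893 * 100 = 5.21893% ≈ 5.22%

5.22%


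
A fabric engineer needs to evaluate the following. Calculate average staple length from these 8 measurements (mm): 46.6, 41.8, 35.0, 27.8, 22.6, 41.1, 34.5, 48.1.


Formula: Mean = sum of lengths / count
Sum = 46.6 + 41.8 + 35.0 + 27.8 + 22.6 + 41.1 + 34.5 + 48.1
Sum = 297.5 mm
Mean = 297.5 / 8 = 37.19 mm

37.19 mm


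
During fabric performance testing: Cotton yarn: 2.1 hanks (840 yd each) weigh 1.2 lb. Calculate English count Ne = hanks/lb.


Formula: Ne = hanks / mass_lb
Substituting: Ne = 2.1 / 1.2
Ne = 1.8

1.8 Ne


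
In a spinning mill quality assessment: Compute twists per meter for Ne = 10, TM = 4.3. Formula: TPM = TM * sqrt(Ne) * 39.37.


Formula: TPM = TM * sqrt(Ne) * 39.37
Step 1: sqrt(Ne) = sqrt(10) = 3.1623
Step 2: TM * sqrt(Ne) = 4.3 * 3.1623 = 13.5979
Step 3: TPM = 13.5979 * 39.37 = 535 twists/m

535 twists/m


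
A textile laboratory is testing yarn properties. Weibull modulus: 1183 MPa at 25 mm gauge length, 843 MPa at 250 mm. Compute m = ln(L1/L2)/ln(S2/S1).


Formula: m = ln(L1/L2) / ln(S2/S1)
Step 1: ln(L1/L2) = ln(25/250) = -2.30259
Step 2: S2/S1 = 843/1183 = 0.7126
Step 3: ln(S2/S1) = ln(0.7126) = -0.33884
Step 4: m = -2.30259 / -0.33884 = 6.80

6.80 (Weibull m)


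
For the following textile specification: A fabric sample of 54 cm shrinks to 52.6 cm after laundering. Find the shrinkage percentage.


Formula: Shrinkage% = ((L_before - L_after) / L_before) * 100
Step 1: Shrinkage = 54 - 52.6 = 1.4 cm
Step 2: Shrinkage% = (1.4 / 54) * 100
Step 3: Shrinkage% = 0.025926 * 100 = 2.5926% ≈ 2.6%

2.6%


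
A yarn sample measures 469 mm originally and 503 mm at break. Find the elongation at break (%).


Formula: Elongation (%) = ((L_break - L0) / L0) * 100
Step 1: Extension = 503 - 469 = 34 mm
Step 2: Elongation = (34 / 469) * 100
Step 3: Elongation = 0.072495 * 100 = 7.2495% ≈ 7.2%

7.2%


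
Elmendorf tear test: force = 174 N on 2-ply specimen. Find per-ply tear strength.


Formula: Per-ply strength = Total force / Number of plies
Per-ply = 174 N / 2
Per-ply = 87 N

87 N


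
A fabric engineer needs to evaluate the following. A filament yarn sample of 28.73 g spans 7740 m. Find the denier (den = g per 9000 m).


Formula: den = (mass_g / length_m) * 9000
Substituting: den = (28.73 / 7740) * 9000
Intermediate: 28.73 / 7740 = 0.00371189 g/m
den = 0.00371189 * 9000 = 33.4 denier

33.4 denier


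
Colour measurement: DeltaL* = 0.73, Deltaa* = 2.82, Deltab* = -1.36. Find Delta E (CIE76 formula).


Formula: Delta E = sqrt(dL*^2 + da*^2 + db*^2)
Step 1: dL*^2 = 0.73^2 = 0.5329
Step 2: da*^2 = 2.82^2 = 7.9524
Step 3: db*^2 = (-1.36)^2 = 1.8496
Step 4: Sum = 0.5329 + 7.9524 + 1.8496 = 10.3349
Step 5: Delta E = sqrt(10.3349) = 3.21

3.21 Delta E


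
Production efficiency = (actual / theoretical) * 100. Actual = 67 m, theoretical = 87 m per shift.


Formula: Efficiency% = (Actual output / Theoretical output) * 100
Efficiency% = (67 / 87) * 100
Efficiency% = 0.770115 * 100 = 77.0115% ≈ 77.0%

77.0%


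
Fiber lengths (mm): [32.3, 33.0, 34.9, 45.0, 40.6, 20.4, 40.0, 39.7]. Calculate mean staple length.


Formula: Mean = sum of lengths / count
Sum = 32.3 + 33.0 + 34.9 + 45.0 + 40.6 + 20.4 + 40.0 + 39.7
Sum = 285.9 mm
Mean = 285.9 / 8 = 35.74 mm

35.74 mm


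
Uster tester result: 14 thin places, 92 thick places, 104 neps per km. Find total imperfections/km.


Formula: Total = thin places + thick places + neps
Total = 14 + 92 + 104
Total = 210 imperfections/km

210 imperfections/km


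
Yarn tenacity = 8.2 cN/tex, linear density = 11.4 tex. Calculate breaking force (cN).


Formula: Breaking force = Tenacity * Linear density
F = 8.2 cN/tex * 11.4 tex
F = 93.48 cN

93.48 cN


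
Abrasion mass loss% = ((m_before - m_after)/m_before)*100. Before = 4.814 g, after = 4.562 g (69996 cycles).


Formula: Mass loss% = ((m_before - m_after) / m_before) * 100
Step 1: Mass loss = 4.814 - 4.562 = 0.252 g
Step 2: Ratio = 0.252 / 4.814 = 0.0523473
Step 3: Mass loss% = 0.0523473 * 100 = 5.23473% ≈ 5.23%

5.23%


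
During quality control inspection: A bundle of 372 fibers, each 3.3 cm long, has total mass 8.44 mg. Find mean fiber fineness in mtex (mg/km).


Formula: fineness (mtex) = mass (mg) / total length (km) = (mass_mg / total_length_m) * 1000
Step 1: Convert fiber length: 3.3 cm = 0.033 m
Step 2: Total fiber length = 372 * 0.033 = 12.276 m
Step 3: Linear density = 8.44 mg / 12.276 m = 0.6875 mg/m
Step 4: fineness = 0.6875 * 1000 = 687.5 mtex

687.5 mtex


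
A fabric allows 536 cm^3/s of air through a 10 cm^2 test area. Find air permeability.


Formula: Air Permeability = Airflow / Test Area
AP = 536 cm^3/s / 10 cm^2
AP = 53.6 cm^3/s/cm^2

53.6 cm^3/s/cm^2


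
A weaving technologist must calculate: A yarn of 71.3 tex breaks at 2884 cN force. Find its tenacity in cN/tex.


Formula: Tenacity = Breaking force / Linear density
Tenacity = 2884 cN / 71.3 tex
Tenacity = 40.45 cN/tex

40.45 cN/tex


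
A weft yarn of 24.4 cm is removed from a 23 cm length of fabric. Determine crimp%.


Formula: Crimp% = ((L_yarn - L_fabric) / L_fabric) * 100
Step 1: Extension = 24.4 - 23 = 1.4 cm
Step 2: Crimp% = (1.4 / 23) * 100
Step 3: Crimp% = 0.06087 * 100 = 6.087% ≈ 6.1%

6.1%


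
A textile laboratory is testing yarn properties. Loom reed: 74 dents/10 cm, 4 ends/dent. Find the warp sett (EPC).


Formula: EPC = (dents per 10 cm * ends per dent) / 10
Step 1: Total ends per 10 cm = 74 * 4 = 296
Step 2: EPC = 296 / 10 = 29.6 ends/cm

29.6 ends/cm


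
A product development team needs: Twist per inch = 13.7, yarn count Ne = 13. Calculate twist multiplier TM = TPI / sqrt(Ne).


Formula: TM = TPI / sqrt(Ne)
Step 1: sqrt(Ne) = sqrt(13) = 3.6056
Step 2: TM = 13.7 / 3.6056 = 3.80

3.80 TM


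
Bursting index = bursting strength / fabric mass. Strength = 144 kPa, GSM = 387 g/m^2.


Formula: Bursting Index = Bursting Strength / Fabric GSM
BI = 144 kPa / 387 g/m^2
BI = 0.372 kPa/(g/m^2)

0.372 kPa/(g/m^2)


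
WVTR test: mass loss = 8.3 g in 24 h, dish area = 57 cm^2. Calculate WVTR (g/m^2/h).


Formula: WVTR = mass_loss / (area * time)
Step 1: Convert area: 57 cm^2 = 0.0057 m^2
Step 2: WVTR = 8.3 g / (0.0057 m^2 * 24 h)
Step 3: WVTR = 8.3 / 0.1368 = 60.7 g/m^2/h

60.7 g/m^2/h


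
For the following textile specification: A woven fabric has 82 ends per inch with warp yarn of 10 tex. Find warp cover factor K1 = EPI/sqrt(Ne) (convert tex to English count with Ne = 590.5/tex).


Formula: K1 = EPI / sqrt(Ne), with Ne = 590.5 / tex_warp
Step 1: Ne = 590.5 / 10 = 59.05
Step 2: sqrt(Ne) = sqrt(59.05) = 7.6844
Step 3: K1 = 82 / 7.6844 = 10.7

10.7


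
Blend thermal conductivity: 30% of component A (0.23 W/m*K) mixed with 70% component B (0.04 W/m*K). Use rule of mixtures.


Formula: Blend property = (fraction_A * property_A) + (fraction_B * property_B)
Step 1: Contribution A = 30/100 * 0.23 W/m*K = 0.069 W/m*K
Step 2: Contribution B = 70/100 * 0.04 W/m*K = 0.028 W/m*K
Step 3: Blend thermal conductivity = 0.069 + 0.028 = 0.097 W/m*K

0.097 W/m*K


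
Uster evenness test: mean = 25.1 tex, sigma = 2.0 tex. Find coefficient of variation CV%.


Formula: CV% = (standard deviation / mean) * 100
Step 1: Ratio = 2.0 / 25.1 = 0.079681
Step 2: CV% = 0.079681 * 100 = 7.9681% ≈ 8.0%

8.0%


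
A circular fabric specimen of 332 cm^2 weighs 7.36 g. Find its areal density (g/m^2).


Formula: GSM = mass_g / area_m2
Step 1: Convert area: 332 cm^2 = 332 / 10000 = 0.0332 m^2
Step 2: GSM = 7.36 g / 0.0332 m^2 = 221.7 g/m^2

221.7 g/m^2


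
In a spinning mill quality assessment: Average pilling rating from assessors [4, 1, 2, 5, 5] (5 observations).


Formula: Mean = sum / count
Sum = 4 + 1 + 2 + 5 + 5 = 17
Mean = 17 / 5 = 3.4

3.4


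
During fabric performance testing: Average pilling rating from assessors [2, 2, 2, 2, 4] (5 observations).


Formula: Mean = sum / count
Sum = 2 + 2 + 2 + 2 + 4 = 12
Mean = 12 / 5 = 2.4

2.4


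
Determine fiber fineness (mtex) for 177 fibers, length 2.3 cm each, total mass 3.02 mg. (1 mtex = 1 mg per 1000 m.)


Formula: fineness (mtex) = mass (mg) / total length (km) = (mass_mg / total_length_m) * 1000
Step 1: Convert fiber length: 2.3 cm = 0.023 m
Step 2: Total fiber length = 177 * 0.023 = 4.071 m
Step 3: Linear density = 3.02 mg / 4.071 m = 0.7418 mg/m
Step 4: fineness = 0.7418 * 1000 = 741.8 mtex

741.8 mtex


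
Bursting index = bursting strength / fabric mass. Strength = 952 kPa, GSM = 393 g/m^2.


Formula: Bursting Index = Bursting Strength / Fabric GSM
BI = 952 kPa / 393 g/m^2
BI = 2.422 kPa/(g/m^2)

2.422 kPa/(g/m^2)


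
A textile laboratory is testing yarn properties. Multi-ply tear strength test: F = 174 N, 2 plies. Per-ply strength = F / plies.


Formula: Per-ply strength = Total force / Number of plies
Per-ply = 174 N / 2
Per-ply = 87 N

87 N


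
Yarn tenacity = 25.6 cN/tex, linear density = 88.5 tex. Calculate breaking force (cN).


Formula: Breaking force = Tenacity * Linear density
F = 25.6 cN/tex * 88.5 tex
F = 2265.60 cN

2265.60 cN


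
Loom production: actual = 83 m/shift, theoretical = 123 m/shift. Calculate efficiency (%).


Formula: Efficiency% = (Actual output / Theoretical output) * 100
Efficiency% = (83 / 123) * 100
Efficiency% = 0.674797 * 100 = 67.4797% ≈ 67.5%

67.5%


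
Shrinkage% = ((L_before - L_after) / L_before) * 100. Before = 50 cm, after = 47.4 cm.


Formula: Shrinkage% = ((L_before - L_after) / L_before) * 100
Step 1: Shrinkage = 50 - 47.4 = 2.6 cm
Step 2: Shrinkage% = (2.6 / 50) * 100
Step 3: Shrinkage% = 0.052 * 100 = 5.2%

5.2%


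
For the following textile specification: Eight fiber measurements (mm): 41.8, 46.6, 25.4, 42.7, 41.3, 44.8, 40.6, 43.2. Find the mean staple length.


Formula: Mean = sum of lengths / count
Sum = 41.8 + 46.6 + 25.4 + 42.7 + 41.3 + 44.8 + 40.6 + 43.2
Sum = 326.4 mm
Mean = 326.4 / 8 = 40.80 mm

40.80 mm


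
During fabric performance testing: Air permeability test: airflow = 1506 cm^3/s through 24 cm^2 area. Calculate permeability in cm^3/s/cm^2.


Formula: Air Permeability = Airflow / Test Area
AP = 1506 cm^3/s / 24 cm^2
AP = 62.8 cm^3/s/cm^2

62.8 cm^3/s/cm^2


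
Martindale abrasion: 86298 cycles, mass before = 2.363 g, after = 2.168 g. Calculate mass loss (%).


Formula: Mass loss% = ((m_before - m_after) / m_before) * 100
Step 1: Mass loss = 2.363 - 2.168 = 0.195 g
Step 2: Ratio = 0.195 / 2.363 = 0.0825222
Step 3: Mass loss% = 0.0825222 * 100 = 8.25222% ≈ 8.25%

8.25%


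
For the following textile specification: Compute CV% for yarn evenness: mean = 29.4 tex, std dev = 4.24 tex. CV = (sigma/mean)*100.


Formula: CV% = (standard deviation / mean) * 100
Step 1: Ratio = 4.24 / 29.4 = 0.144218
Step 2: CV% = 0.144218 * 100 = 14.4218% ≈ 14.4%

14.4%


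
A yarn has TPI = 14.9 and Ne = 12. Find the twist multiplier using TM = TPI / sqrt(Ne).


Formula: TM = TPI / sqrt(Ne)
Step 1: sqrt(Ne) = sqrt(12) = 3.4641
Step 2: TM = 14.9 / 3.4641 = 4.30

4.30 TM


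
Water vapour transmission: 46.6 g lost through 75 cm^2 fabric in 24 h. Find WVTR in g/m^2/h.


Formula: WVTR = mass_loss / (area * time)
Step 1: Convert area: 75 cm^2 = 0.0075 m^2
Step 2: WVTR = 46.6 g / (0.0075 m^2 * 24 h)
Step 3: WVTR = 46.6 / 0.18 = 258.9 g/m^2/h

258.9 g/m^2/h


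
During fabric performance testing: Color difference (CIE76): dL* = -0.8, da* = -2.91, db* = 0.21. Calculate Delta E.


Formula: Delta E = sqrt(dL*^2 + da*^2 + db*^2)
Step 1: dL*^2 = (-0.8)^2 = 0.64
Step 2: da*^2 = (-2.91)^2 = 8.4681
Step 3: db*^2 = 0.21^2 = 0.0441
Step 4: Sum = 0.64 + 8.4681 + 0.0441 = 9.1522
Step 5: Delta E = sqrt(9.1522) = 3.03

3.03 Delta E


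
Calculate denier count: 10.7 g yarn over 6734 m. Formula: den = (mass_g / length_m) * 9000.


Formula: den = (mass_g / length_m) * 9000
Substituting: den = (10.7 / 6734) * 9000
Intermediate: 10.7 / 6734 = 0.00158895 g/m
den = 0.00158895 * 9000 = 14.3 denier

14.3 denier


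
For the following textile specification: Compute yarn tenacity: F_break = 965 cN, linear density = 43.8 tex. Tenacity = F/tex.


Formula: Tenacity = Breaking force / Linear density
Tenacity = 965 cN / 43.8 tex
Tenacity = 22.03 cN/tex

22.03 cN/tex


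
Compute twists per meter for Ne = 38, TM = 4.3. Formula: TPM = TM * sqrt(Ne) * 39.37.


Formula: TPM = TM * sqrt(Ne) * 39.37
Step 1: sqrt(Ne) = sqrt(38) = 6.1644
Step 2: TM * sqrt(Ne) = 4.3 * 6.1644 = 26.5069
Step 3: TPM = 26.5069 * 39.37 = 1044 twists/m

1044 twists/m


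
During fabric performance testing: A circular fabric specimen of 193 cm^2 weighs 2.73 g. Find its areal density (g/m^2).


Formula: GSM = mass_g / area_m2
Step 1: Convert area: 193 cm^2 = 193 / 10000 = 0.0193 m^2
Step 2: GSM = 2.73 g / 0.0193 m^2 = 141.5 g/m^2

141.5 g/m^2


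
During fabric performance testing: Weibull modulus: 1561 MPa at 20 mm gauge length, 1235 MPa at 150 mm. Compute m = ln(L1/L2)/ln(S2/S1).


Formula: m = ln(L1/L2) / ln(S2/S1)
Step 1: ln(L1/L2) = ln(20/150) = -2.01490
Step 2: S2/S1 = 1235/1561 = 0.79116
Step 3: ln(S2/S1) = ln(0.79116) = -0.23426
Step 4: m = -2.01490 / -0.23426 = 8.60

8.60 (Weibull m)


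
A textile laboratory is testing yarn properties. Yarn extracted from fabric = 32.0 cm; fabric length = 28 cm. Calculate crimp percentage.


Formula: Crimp% = ((L_yarn - L_fabric) / L_fabric) * 100
Step 1: Extension = 32.0 - 28 = 4.0 cm
Step 2: Crimp% = (4.0 / 28) * 100
Step 3: Crimp% = 0.142857 * 100 = 14.2857% ≈ 14.3%

14.3%


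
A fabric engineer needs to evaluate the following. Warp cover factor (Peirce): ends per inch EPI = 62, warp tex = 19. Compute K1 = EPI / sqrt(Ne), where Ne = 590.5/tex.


Formula: K1 = EPI / sqrt(Ne), with Ne = 590.5 / tex_warp
Step 1: Ne = 590.5 / 19 = 31.079
Step 2: sqrt(Ne) = sqrt(31.079) = 5.5749
Step 3: K1 = 62 / 5.5749 = 11.1

11.1


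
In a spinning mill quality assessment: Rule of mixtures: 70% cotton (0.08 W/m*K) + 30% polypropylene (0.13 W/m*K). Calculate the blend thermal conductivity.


Formula: Blend property = (fraction_A * property_A) + (fraction_B * property_B)
Step 1: Contribution A = 70/100 * 0.08 W/m*K = 0.056 W/m*K
Step 2: Contribution B = 30/100 * 0.13 W/m*K = 0.039 W/m*K
Step 3: Blend thermal conductivity = 0.056 + 0.039 = 0.095 W/m*K

0.095 W/m*K


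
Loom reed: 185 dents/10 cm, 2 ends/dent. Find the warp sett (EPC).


Formula: EPC = (dents per 10 cm * ends per dent) / 10
Step 1: Total ends per 10 cm = 185 * 2 = 370
Step 2: EPC = 370 / 10 = 37.0 ends/cm

37.0 ends/cm


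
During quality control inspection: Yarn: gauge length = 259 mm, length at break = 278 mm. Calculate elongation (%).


Formula: Elongation (%) = ((L_break - L0) / L0) * 100
Step 1: Extension = 278 - 259 = 19 mm
Step 2: Elongation = (19 / 259) * 100
Step 3: Elongation = 0.073359 * 100 = 7.3359% ≈ 7.3%

7.3%


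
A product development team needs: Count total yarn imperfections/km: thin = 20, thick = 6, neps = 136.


Formula: Total = thin places + thick places + neps
Total = 20 + 6 + 136
Total = 162 imperfections/km

162 imperfections/km


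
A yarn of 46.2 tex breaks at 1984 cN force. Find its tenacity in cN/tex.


Formula: Tenacity = Breaking force / Linear density
Tenacity = 1984 cN / 46.2 tex
Tenacity = 42.94 cN/tex

42.94 cN/tex


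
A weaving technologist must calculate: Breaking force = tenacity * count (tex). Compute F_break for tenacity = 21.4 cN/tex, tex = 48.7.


Formula: Breaking force = Tenacity * Linear density
F = 21.4 cN/tex * 48.7 tex
F = 1042.18 cN

1042.18 cN


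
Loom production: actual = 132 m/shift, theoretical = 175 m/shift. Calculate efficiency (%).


Formula: Efficiency% = (Actual output / Theoretical output) * 100
Efficiency% = (132 / 175) * 100
Efficiency% = 0.754286 * 100 = 75.4286% ≈ 75.4%

75.4%


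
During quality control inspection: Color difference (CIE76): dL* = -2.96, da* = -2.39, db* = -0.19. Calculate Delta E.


Formula: Delta E = sqrt(dL*^2 + da*^2 + db*^2)
Step 1: dL*^2 = (-2.96)^2 = 8.7616
Step 2: da*^2 = (-2.39)^2 = 5.7121
Step 3: db*^2 = (-0.19)^2 = 0.0361
Step 4: Sum = 8.7616 + 5.7121 + 0.0361 = 14.5098
Step 5: Delta E = sqrt(14.5098) = 3.81

3.81 Delta E


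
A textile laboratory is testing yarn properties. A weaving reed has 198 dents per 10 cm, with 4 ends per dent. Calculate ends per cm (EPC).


Formula: EPC = (dents per 10 cm * ends per dent) / 10
Step 1: Total ends per 10 cm = 198 * 4 = 792
Step 2: EPC = 792 / 10 = 79.2 ends/cm

79.2 ends/cm


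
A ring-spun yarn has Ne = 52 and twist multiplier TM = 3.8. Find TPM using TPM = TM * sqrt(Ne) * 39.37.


Formula: TPM = TM * sqrt(Ne) * 39.37
Step 1: sqrt(Ne) = sqrt(52) = 7.2111
Step 2: TM * sqrt(Ne) = 3.8 * 7.2111 = 27.4022
Step 3: TPM = 27.4022 * 39.37 = 1079 twists/m

1079 twists/m


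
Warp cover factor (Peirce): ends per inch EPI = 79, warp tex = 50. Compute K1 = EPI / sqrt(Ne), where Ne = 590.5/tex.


Formula: K1 = EPI / sqrt(Ne), with Ne = 590.5 / tex_warp
Step 1: Ne = 590.5 / 50 = 11.81
Step 2: sqrt(Ne) = sqrt(11.81) = 3.4366
Step 3: K1 = 79 / 3.4366 = 23.0

23.0


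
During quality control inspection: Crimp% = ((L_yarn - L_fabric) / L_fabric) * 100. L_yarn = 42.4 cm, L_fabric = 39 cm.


Formula: Crimp% = ((L_yarn - L_fabric) / L_fabric) * 100
Step 1: Extension = 42.4 - 39 = 3.4 cm
Step 2: Crimp% = (3.4 / 39) * 100
Step 3: Crimp% = 0.087179 * 100 = 8.7179% ≈ 8.7%

8.7%


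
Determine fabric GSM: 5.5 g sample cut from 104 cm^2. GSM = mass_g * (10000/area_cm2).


Formula: GSM = mass_g / area_m2
Step 1: Convert area: 104 cm^2 = 104 / 10000 = 0.0104 m^2
Step 2: GSM = 5.5 g / 0.0104 m^2 = 528.8 g/m^2

528.8 g/m^2


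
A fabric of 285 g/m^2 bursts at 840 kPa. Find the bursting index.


Formula: Bursting Index = Bursting Strength / Fabric GSM
BI = 840 kPa / 285 g/m^2
BI = 2.947 kPa/(g/m^2)

2.947 kPa/(g/m^2)


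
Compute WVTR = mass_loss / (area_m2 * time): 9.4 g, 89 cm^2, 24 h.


Formula: WVTR = mass_loss / (area * time)
Step 1: Convert area: 89 cm^2 = 0.0089 m^2
Step 2: WVTR = 9.4 g / (0.0089 m^2 * 24 h)
Step 3: WVTR = 9.4 / 0.2136 = 44.0 g/m^2/h

44.0 g/m^2/h


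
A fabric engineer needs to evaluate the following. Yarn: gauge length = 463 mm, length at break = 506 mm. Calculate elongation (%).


Formula: Elongation (%) = ((L_break - L0) / L0) * 100
Step 1: Extension = 506 - 463 = 43 mm
Step 2: Elongation = (43 / 463) * 100
Step 3: Elongation = 0.092873 * 100 = 9.2873% ≈ 9.3%

9.3%


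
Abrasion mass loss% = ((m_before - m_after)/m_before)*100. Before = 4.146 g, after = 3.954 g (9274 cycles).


Formula: Mass loss% = ((m_before - m_after) / m_before) * 100
Step 1: Mass loss = 4.146 - 3.954 = 0.192 g
Step 2: Ratio = 0.192 / 4.146 = 0.0463097
Step 3: Mass loss% = 0.0463097 * 100 = 4.63097% ≈ 4.63%

4.63%


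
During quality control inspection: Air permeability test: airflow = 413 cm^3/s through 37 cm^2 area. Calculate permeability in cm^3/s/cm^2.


Formula: Air Permeability = Airflow / Test Area
AP = 413 cm^3/s / 37 cm^2
AP = 11.2 cm^3/s/cm^2

11.2 cm^3/s/cm^2


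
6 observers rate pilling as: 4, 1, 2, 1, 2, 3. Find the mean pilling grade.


Formula: Mean = sum / count
Sum = 4 + 1 + 2 + 1 + 2 + 3 = 13
Mean = 13 / 6 = 2.2

2.2


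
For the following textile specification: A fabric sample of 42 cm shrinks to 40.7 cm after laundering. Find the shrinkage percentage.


Formula: Shrinkage% = ((L_before - L_after) / L_before) * 100
Step 1: Shrinkage = 42 - 40.7 = 1.3 cm
Step 2: Shrinkage% = (1.3 / 42) * 100
Step 3: Shrinkage% = 0.030952 * 100 = 3.0952% ≈ 3.1%

3.1%


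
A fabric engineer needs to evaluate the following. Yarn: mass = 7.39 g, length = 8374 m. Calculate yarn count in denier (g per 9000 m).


Formula: den = (mass_g / length_m) * 9000
Substituting: den = (7.39 / 8374) * 9000
Intermediate: 7.39 / 8374 = 0.00088249 g/m
den = 0.00088249 * 9000 = 7.9 denier

7.9 denier


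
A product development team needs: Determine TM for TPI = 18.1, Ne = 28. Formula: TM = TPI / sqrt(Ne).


Formula: TM = TPI / sqrt(Ne)
Step 1: sqrt(Ne) = sqrt(28) = 5.2915
Step 2: TM = 18.1 / 5.2915 = 3.42

3.42 TM


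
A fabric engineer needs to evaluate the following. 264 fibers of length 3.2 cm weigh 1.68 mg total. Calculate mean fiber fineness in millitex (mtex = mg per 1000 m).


Formula: fineness (mtex) = mass (mg) / total length (km) = (mass_mg / total_length_m) * 1000
Step 1: Convert fiber length: 3.2 cm = 0.032 m
Step 2: Total fiber length = 264 * 0.032 = 8.448 m
Step 3: Linear density = 1.68 mg / 8.448 m = 0.1989 mg/m
Step 4: fineness = 0.1989 * 1000 = 198.9 mtex

198.9 mtex


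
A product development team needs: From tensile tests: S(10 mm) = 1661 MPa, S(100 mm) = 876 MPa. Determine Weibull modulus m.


Formula: m = ln(L1/L2) / ln(S2/S1)
Step 1: ln(L1/L2) = ln(10/100) = -2.30259
Step 2: S2/S1 = 876/1661 = 0.52739
Step 3: ln(S2/S1) = ln(0.52739) = -0.63981
Step 4: m = -2.30259 / -0.63981 = 3.60

3.60 (Weibull m)


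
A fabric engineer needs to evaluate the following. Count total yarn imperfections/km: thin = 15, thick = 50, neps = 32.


Formula: Total = thin places + thick places + neps
Total = 15 + 50 + 32
Total = 97 imperfections/km

97 imperfections/km


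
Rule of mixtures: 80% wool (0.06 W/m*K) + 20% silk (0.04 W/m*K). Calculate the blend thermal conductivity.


Formula: Blend property = (fraction_A * property_A) + (fraction_B * property_B)
Step 1: Contribution A = 80/100 * 0.06 W/m*K = 0.048 W/m*K
Step 2: Contribution B = 20/100 * 0.04 W/m*K = 0.008 W/m*K
Step 3: Blend thermal conductivity = 0.048 + 0.008 = 0.056 W/m*K

0.056 W/m*K


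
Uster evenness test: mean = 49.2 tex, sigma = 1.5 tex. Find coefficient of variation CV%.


Formula: CV% = (standard deviation / mean) * 100
Step 1: Ratio = 1.5 / 49.2 = 0.030488
Step 2: CV% = 0.030488 * 100 = 3.0488% ≈ 3.0%

3.0%


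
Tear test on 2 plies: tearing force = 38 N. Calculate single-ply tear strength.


Formula: Per-ply strength = Total force / Number of plies
Per-ply = 38 N / 2
Per-ply = 19 N

19 N


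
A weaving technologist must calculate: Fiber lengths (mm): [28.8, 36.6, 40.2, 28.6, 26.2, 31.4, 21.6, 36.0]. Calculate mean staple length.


Formula: Mean = sum of lengths / count
Sum = 28.8 + 36.6 + 40.2 + 28.6 + 26.2 + 31.4 + 21.6 + 36.0
Sum = 249.4 mm
Mean = 249.4 / 8 = 31.18 mm

31.18 mm


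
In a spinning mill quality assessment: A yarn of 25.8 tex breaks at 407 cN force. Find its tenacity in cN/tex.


Formula: Tenacity = Breaking force / Linear density
Tenacity = 407 cN / 25.8 tex
Tenacity = 15.78 cN/tex

15.78 cN/tex


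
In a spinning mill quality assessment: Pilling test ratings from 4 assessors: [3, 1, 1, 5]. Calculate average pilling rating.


Formula: Mean = sum / count
Sum = 3 + 1 + 1 + 5 = 10
Mean = 10 / 4 = 2.5

2.5


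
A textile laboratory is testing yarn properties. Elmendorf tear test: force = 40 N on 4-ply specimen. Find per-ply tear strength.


Formula: Per-ply strength = Total force / Number of plies
Per-ply = 40 N / 4
Per-ply = 10 N

10 N


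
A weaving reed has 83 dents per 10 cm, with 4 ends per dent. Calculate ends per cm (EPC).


Formula: EPC = (dents per 10 cm * ends per dent) / 10
Step 1: Total ends per 10 cm = 83 * 4 = 332
Step 2: EPC = 332 / 10 = 33.2 ends/cm

33.2 ends/cm


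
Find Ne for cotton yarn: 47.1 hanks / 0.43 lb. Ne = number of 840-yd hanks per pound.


Formula: Ne = hanks / mass_lb
Substituting: Ne = 47.1 / 0.43
Ne = 109.5

109.5 Ne


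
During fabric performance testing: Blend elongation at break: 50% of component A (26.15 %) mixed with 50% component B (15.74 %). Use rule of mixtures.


Formula: Blend property = (fraction_A * property_A) + (fraction_B * property_B)
Step 1: Contribution A = 50/100 * 26.15 % = 13.075 %
Step 2: Contribution B = 50/100 * 15.74 % = 7.87 %
Step 3: Blend elongation at break = 13.075 + 7.87 = 20.945 %

20.945 %


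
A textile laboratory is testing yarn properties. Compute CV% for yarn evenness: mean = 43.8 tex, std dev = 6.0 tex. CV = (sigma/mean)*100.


Formula: CV% = (standard deviation / mean) * 100
Step 1: Ratio = 6.0 / 43.8 = 0.136986
Step 2: CV% = 0.136986 * 100 = 13.6986% ≈ 13.7%

13.7%


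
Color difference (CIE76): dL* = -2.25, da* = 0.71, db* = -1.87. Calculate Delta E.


Formula: Delta E = sqrt(dL*^2 + da*^2 + db*^2)
Step 1: dL*^2 = (-2.25)^2 = 5.0625
Step 2: da*^2 = 0.71^2 = 0.5041
Step 3: db*^2 = (-1.87)^2 = 3.4969
Step 4: Sum = 5.0625 + 0.5041 + 3.4969 = 9.0635
Step 5: Delta E = sqrt(9.0635) = 3.01

3.01 Delta E


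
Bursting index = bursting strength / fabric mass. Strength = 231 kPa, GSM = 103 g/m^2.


Formula: Bursting Index = Bursting Strength / Fabric GSM
BI = 231 kPa / 103 g/m^2
BI = 2.243 kPa/(g/m^2)

2.243 kPa/(g/m^2)


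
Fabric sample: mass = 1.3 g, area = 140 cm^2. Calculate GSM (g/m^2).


Formula: GSM = mass_g / area_m2
Step 1: Convert area: 140 cm^2 = 140 / 10000 = 0.014 m^2
Step 2: GSM = 1.3 g / 0.014 m^2 = 92.9 g/m^2

92.9 g/m^2


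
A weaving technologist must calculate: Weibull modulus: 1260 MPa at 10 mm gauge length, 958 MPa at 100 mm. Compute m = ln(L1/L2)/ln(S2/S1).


Formula: m = ln(L1/L2) / ln(S2/S1)
Step 1: ln(L1/L2) = ln(10/100) = -2.30259
Step 2: S2/S1 = 958/1260 = 0.76032
Step 3: ln(S2/S1) = ln(0.76032) = -0.27402
Step 4: m = -2.30259 / -0.27402 = 8.40

8.40 (Weibull m)


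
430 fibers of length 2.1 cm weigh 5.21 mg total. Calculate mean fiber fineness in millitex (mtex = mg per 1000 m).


Formula: fineness (mtex) = mass (mg) / total length (km) = (mass_mg / total_length_m) * 1000
Step 1: Convert fiber length: 2.1 cm = 0.021 m
Step 2: Total fiber length = 430 * 0.021 = 9.03 m
Step 3: Linear density = 5.21 mg / 9.03 m = 0.5770 mg/m
Step 4: fineness = 0.5770 * 1000 = 577.0 mtex

577.0 mtex


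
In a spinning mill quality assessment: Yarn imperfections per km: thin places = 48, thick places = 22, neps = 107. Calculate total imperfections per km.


Formula: Total = thin places + thick places + neps
Total = 48 + 22 + 107
Total = 177 imperfections/km

177 imperfections/km


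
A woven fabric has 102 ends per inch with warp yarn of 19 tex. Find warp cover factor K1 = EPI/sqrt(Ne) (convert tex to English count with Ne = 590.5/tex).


Formula: K1 = EPI / sqrt(Ne), with Ne = 590.5 / tex_warp
Step 1: Ne = 590.5 / 19 = 31.079
Step 2: sqrt(Ne) = sqrt(31.079) = 5.5749
Step 3: K1 = 102 / 5.5749 = 18.3

18.3


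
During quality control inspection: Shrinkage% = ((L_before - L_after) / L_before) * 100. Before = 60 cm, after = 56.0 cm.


Formula: Shrinkage% = ((L_before - L_after) / L_before) * 100
Step 1: Shrinkage = 60 - 56.0 = 4.0 cm
Step 2: Shrinkage% = (4.0 / 60) * 100
Step 3: Shrinkage% = 0.066667 * 100 = 6.6667% ≈ 6.7%

6.7%


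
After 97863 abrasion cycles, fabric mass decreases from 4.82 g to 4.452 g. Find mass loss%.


Formula: Mass loss% = ((m_before - m_after) / m_before) * 100
Step 1: Mass loss = 4.82 - 4.452 = 0.368 g
Step 2: Ratio = 0.368 / 4.82 = 0.0763485
Step 3: Mass loss% = 0.0763485 * 100 = 7.63485% ≈ 7.63%

7.63%


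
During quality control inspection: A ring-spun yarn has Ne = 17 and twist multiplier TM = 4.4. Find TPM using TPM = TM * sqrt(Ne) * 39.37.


Formula: TPM = TM * sqrt(Ne) * 39.37
Step 1: sqrt(Ne) = sqrt(17) = 4.1231
Step 2: TM * sqrt(Ne) = 4.4 * 4.1231 = 18.1416
Step 3: TPM = 18.1416 * 39.37 = 714 twists/m

714 twists/m


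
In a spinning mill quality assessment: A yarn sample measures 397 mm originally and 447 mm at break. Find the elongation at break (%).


Formula: Elongation (%) = ((L_break - L0) / L0) * 100
Step 1: Extension = 447 - 397 = 50 mm
Step 2: Elongation = (50 / 397) * 100
Step 3: Elongation = 0.125945 * 100 = 12.5945% ≈ 12.6%

12.6%


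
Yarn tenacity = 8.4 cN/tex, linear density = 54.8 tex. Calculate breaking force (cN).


Formula: Breaking force = Tenacity * Linear density
F = 8.4 cN/tex * 54.8 tex
F = 460.32 cN

460.32 cN


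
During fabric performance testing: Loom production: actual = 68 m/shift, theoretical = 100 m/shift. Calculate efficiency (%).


Formula: Efficiency% = (Actual output / Theoretical output) * 100
Efficiency% = (68 / 100) * 100
Efficiency% = 0.68 * 100 = 68.0%

68.0%


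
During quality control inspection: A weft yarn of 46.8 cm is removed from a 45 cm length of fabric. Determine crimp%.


Formula: Crimp% = ((L_yarn - L_fabric) / L_fabric) * 100
Step 1: Extension = 46.8 - 45 = 1.8 cm
Step 2: Crimp% = (1.8 / 45) * 100
Step 3: Crimp% = 0.04 * 100 = 4.0%

4.0%


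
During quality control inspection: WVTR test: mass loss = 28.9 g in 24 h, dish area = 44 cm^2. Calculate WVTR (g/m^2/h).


Formula: WVTR = mass_loss / (area * time)
Step 1: Convert area: 44 cm^2 = 0.0044 m^2
Step 2: WVTR = 28.9 g / (0.0044 m^2 * 24 h)
Step 3: WVTR = 28.9 / 0.1056 = 273.7 g/m^2/h

273.7 g/m^2/h


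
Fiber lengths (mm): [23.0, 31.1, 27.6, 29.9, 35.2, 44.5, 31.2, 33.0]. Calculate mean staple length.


Formula: Mean = sum of lengths / count
Sum = 23.0 + 31.1 + 27.6 + 29.9 + 35.2 + 44.5 + 31.2 + 33.0
Sum = 255.5 mm
Mean = 255.5 / 8 = 31.94 mm

31.94 mm


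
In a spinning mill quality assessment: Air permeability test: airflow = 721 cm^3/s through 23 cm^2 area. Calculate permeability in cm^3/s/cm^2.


Formula: Air Permeability = Airflow / Test Area
AP = 721 cm^3/s / 23 cm^2
AP = 31.3 cm^3/s/cm^2

31.3 cm^3/s/cm^2


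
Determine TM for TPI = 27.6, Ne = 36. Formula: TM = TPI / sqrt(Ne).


Formula: TM = TPI / sqrt(Ne)
Step 1: sqrt(Ne) = sqrt(36) = 6
Step 2: TM = 27.6 / 6 = 4.60

4.60 TM


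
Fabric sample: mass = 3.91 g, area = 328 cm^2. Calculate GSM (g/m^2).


Formula: GSM = mass_g / area_m2
Step 1: Convert area: 328 cm^2 = 328 / 10000 = 0.0328 m^2
Step 2: GSM = 3.91 g / 0.0328 m^2 = 119.2 g/m^2

119.2 g/m^2


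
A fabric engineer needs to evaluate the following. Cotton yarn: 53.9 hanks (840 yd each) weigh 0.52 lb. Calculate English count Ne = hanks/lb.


Formula: Ne = hanks / mass_lb
Substituting: Ne = 53.9 / 0.52
Ne = 103.7

103.7 Ne


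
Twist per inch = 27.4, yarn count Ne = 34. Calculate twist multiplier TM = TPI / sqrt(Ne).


Formula: TM = TPI / sqrt(Ne)
Step 1: sqrt(Ne) = sqrt(34) = 5.831
Step 2: TM = 27.4 / 5.831 = 4.70

4.70 TM


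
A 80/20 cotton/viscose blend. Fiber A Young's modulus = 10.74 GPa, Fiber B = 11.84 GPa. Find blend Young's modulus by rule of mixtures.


Formula: Blend property = (fraction_A * property_A) + (fraction_B * property_B)
Step 1: Contribution A = 80/100 * 10.74 GPa = 8.592 GPa
Step 2: Contribution B = 20/100 * 11.84 GPa = 2.368 GPa
Step 3: Blend Young's modulus = 8.592 + 2.368 = 10.96 GPa

10.96 GPa


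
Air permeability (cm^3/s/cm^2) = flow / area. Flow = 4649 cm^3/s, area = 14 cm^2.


Formula: Air Permeability = Airflow / Test Area
AP = 4649 cm^3/s / 14 cm^2
AP = 332.1 cm^3/s/cm^2

332.1 cm^3/s/cm^2


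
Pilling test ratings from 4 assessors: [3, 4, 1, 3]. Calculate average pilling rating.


Formula: Mean = sum / count
Sum = 3 + 4 + 1 + 3 = 11
Mean = 11 / 4 = 2.8

2.8


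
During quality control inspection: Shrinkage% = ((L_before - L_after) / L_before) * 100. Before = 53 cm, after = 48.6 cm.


Formula: Shrinkage% = ((L_before - L_after) / L_before) * 100
Step 1: Shrinkage = 53 - 48.6 = 4.4 cm
Step 2: Shrinkage% = (4.4 / 53) * 100
Step 3: Shrinkage% = 0.083019 * 100 = 8.3019% ≈ 8.3%

8.3%


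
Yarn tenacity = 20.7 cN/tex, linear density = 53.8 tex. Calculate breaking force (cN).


Formula: Breaking force = Tenacity * Linear density
F = 20.7 cN/tex * 53.8 tex
F = 1113.66 cN

1113.66 cN


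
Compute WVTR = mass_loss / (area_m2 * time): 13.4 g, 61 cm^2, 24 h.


Formula: WVTR = mass_loss / (area * time)
Step 1: Convert area: 61 cm^2 = 0.0061 m^2
Step 2: WVTR = 13.4 g / (0.0061 m^2 * 24 h)
Step 3: WVTR = 13.4 / 0.1464 = 91.5 g/m^2/h

91.5 g/m^2/h


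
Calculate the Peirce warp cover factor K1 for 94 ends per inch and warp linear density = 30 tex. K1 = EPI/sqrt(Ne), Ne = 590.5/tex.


Formula: K1 = EPI / sqrt(Ne), with Ne = 590.5 / tex_warp
Step 1: Ne = 590.5 / 30 = 19.683
Step 2: sqrt(Ne) = sqrt(19.683) = 4.4366
Step 3: K1 = 94 / 4.4366 = 21.2

21.2


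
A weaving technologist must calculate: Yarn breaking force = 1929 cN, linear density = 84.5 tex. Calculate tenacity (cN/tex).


Formula: Tenacity = Breaking force / Linear density
Tenacity = 1929 cN / 84.5 tex
Tenacity = 22.83 cN/tex

22.83 cN/tex


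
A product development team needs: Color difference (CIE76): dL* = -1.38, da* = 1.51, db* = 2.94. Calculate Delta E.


Formula: Delta E = sqrt(dL*^2 + da*^2 + db*^2)
Step 1: dL*^2 = (-1.38)^2 = 1.9044
Step 2: da*^2 = 1.51^2 = 2.2801
Step 3: db*^2 = 2.94^2 = 8.6436
Step 4: Sum = 1.9044 + 2.2801 + 8.6436 = 12.8281
Step 5: Delta E = sqrt(12.8281) = 3.58

3.58 Delta E


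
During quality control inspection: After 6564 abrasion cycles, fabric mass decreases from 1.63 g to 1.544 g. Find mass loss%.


Formula: Mass loss% = ((m_before - m_after) / m_before) * 100
Step 1: Mass loss = 1.63 - 1.544 = 0.086 g
Step 2: Ratio = 0.086 / 1.63 = 0.0527607
Step 3: Mass loss% = 0.0527607 * 100 = 5.27607% ≈ 5.28%

5.28%


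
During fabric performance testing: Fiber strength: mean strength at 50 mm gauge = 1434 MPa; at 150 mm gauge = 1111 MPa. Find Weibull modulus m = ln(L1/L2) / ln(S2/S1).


Formula: m = ln(L1/L2) / ln(S2/S1)
Step 1: ln(L1/L2) = ln(50/150) = -1.09861
Step 2: S2/S1 = 1111/1434 = 0.77476
Step 3: ln(S2/S1) = ln(0.77476) = -0.25520
Step 4: m = -1.09861 / -0.25520 = 4.30

4.30 (Weibull m)


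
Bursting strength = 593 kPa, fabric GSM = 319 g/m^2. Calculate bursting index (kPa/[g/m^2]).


Formula: Bursting Index = Bursting Strength / Fabric GSM
BI = 593 kPa / 319 g/m^2
BI = 1.859 kPa/(g/m^2)

1.859 kPa/(g/m^2)


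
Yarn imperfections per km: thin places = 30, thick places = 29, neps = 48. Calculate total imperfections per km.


Formula: Total = thin places + thick places + neps
Total = 30 + 29 + 48
Total = 107 imperfections/km

107 imperfections/km
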